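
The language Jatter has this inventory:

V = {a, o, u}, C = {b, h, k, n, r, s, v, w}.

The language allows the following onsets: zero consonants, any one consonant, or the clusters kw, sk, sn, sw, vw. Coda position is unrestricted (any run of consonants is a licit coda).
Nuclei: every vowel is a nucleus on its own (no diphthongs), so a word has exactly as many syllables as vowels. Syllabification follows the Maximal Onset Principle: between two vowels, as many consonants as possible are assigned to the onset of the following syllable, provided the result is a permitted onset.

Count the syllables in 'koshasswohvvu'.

The vowels are o, a, o, u — 4 nuclei, so 4 syllables.

4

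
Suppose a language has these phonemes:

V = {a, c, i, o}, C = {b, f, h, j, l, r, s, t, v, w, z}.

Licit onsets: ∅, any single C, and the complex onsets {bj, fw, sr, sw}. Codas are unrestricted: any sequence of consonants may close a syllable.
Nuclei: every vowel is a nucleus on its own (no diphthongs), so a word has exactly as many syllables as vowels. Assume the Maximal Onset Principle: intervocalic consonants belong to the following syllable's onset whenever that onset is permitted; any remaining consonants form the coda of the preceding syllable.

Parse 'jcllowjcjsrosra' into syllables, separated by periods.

jcl.low.jcj.sro.sra

Vowels present: c, o, c, o, a; each is a nucleus, giving 5 syllables.
V1 /c/ – V2 /o/: /ll/ — longest licit onset from the right is /l/, leaving /l/ as coda.
V2 /o/ – V3 /c/: /wj/; trying suffixes from longest down, /j/ is the first permitted one, so coda /w/ | onset /j/.
V3 /c/ – V4 /o/: /jsr/ splits as /j/ + /sr/ (/sr/ is the longest suffix that is a licit onset).
V4 /o/ – V5 /a/: cluster /sr/ — /sr/ is itself a permitted onset, so the whole cluster goes right; preceding coda = ∅.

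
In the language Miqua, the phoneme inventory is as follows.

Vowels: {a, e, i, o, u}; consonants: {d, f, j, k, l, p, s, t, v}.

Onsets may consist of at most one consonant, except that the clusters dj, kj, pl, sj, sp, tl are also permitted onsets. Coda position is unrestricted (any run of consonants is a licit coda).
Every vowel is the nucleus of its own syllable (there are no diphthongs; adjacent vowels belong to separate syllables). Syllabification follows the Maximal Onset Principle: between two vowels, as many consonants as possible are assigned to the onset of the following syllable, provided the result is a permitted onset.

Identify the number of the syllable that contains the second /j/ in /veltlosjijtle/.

Vowels present: e, o, i, e; each is a nucleus, giving 4 syllables.
/e…o/ gap (V1→V2): cluster /ltl/ — the longest permitted-onset suffix is /tl/; onset = /tl/, preceding coda = /l/.
/o…i/ gap (V2→V3): /sj/ — entire cluster is a permitted onset → onset /sj/, coda ∅.
/i…e/ gap (V3→V4): /jtl/; trying suffixes from longest down, /tl/ is the first permitted one, so coda /j/ | onset /tl/.
Syllabification: vel.tlo.sjij.tle.
The second /j/ is in the coda of syllable 3 (/sjij/).

3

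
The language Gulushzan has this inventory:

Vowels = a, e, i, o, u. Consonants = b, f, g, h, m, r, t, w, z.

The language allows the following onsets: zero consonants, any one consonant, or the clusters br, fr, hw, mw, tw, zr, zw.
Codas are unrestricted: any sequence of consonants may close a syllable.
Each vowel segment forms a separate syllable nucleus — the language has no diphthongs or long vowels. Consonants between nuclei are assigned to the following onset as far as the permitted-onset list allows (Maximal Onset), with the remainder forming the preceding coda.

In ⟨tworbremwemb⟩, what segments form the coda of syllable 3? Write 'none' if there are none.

Nuclei (vowels): o, e, e → 3 syllables.
Between /o/ (V1) and /e/ (V2): /rbr/; trying suffixes from longest down, /br/ is the first permitted one, so coda /r/ | onset /br/.
Between /e/ (V2) and /e/ (V3): /mw/ is a licit onset in full, so it all attaches to the next syllable.
Syllabification: twor.bre.mwemb.
Syllable 3 is /mwemb/: onset /mw/, nucleus /e/, coda /mb/.

mb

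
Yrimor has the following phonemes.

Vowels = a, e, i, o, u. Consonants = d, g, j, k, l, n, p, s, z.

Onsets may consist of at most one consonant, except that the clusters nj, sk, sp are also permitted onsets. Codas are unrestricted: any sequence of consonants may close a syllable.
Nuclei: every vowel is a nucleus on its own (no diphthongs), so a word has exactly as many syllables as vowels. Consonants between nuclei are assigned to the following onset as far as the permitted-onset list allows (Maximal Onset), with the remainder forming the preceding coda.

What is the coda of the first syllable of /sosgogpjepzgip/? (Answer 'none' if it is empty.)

Vowels present: o, o, e, i; each is a nucleus, giving 4 syllables.
σ1/σ2 boundary: /sg/ — longest licit onset from the right is /g/, leaving /s/ as coda.
σ2/σ3 boundary: /gpj/ — longest licit onset from the right is /j/, leaving /gp/ as coda.
σ3/σ4 boundary: /pzg/ splits as /pz/ + /g/ (/g/ is the longest suffix that is a licit onset).
Syllabification: sos.gogp.jepz.gip.
Syllable 1 is /sos/: onset /s/, nucleus /o/, coda /s/.

s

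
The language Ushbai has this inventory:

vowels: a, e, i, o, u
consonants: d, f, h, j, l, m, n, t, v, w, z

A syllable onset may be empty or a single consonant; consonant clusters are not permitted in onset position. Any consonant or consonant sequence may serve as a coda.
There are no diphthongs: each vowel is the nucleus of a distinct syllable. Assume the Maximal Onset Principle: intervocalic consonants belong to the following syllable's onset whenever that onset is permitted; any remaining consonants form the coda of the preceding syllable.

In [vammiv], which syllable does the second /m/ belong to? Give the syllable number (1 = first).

Vowels present: a, i; each is a nucleus, giving 2 syllables.
Between /a/ (V1) and /i/ (V2): /mm/ splits as /m/ + /m/ (/m/ is the longest suffix that is a licit onset).
Result: vam.miv.
The second /m/ is in the onset of syllable 2 (/miv/).

2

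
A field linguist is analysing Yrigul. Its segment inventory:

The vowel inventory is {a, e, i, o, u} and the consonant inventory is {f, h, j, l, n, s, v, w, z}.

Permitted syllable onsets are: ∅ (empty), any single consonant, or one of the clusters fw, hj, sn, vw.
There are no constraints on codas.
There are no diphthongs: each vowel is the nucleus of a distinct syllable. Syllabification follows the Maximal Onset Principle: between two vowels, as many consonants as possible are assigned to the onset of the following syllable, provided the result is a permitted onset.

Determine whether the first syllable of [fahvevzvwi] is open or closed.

closed

Vowels present: a, e, i; each is a nucleus, giving 3 syllables.
σ1/σ2 boundary: /hv/ splits as /h/ + /v/ (/v/ is the longest suffix that is a licit onset).
σ2/σ3 boundary: cluster /vzvw/ — the longest permitted-onset suffix is /vw/; onset = /vw/, preceding coda = /vz/.
Result: fah.vevz.vwi.
Syllable 1 is /fah/ with coda /h/, so it is closed.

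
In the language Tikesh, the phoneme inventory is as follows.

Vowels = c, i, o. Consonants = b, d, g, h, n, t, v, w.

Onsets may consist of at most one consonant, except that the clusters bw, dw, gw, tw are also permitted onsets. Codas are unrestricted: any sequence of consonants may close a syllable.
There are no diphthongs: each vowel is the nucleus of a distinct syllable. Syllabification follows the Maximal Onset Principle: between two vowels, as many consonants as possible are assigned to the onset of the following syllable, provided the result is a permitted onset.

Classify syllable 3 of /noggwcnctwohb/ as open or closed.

open

The vowels are o, c, c, o — 4 nuclei, so 4 syllables.
V1 /o/ – V2 /c/: /ggw/ splits as /g/ + /gw/ (/gw/ is the longest suffix that is a licit onset).
V2 /c/ – V3 /c/: just /n/ — single C goes to the following onset.
V3 /c/ – V4 /o/: cluster /tw/ — /tw/ is itself a permitted onset, so the whole cluster goes right; preceding coda = ∅.
Syllabification: nog.gwc.nc.twohb.
Syllable 3 is /nc/; it ends in its nucleus with no coda, so it is open.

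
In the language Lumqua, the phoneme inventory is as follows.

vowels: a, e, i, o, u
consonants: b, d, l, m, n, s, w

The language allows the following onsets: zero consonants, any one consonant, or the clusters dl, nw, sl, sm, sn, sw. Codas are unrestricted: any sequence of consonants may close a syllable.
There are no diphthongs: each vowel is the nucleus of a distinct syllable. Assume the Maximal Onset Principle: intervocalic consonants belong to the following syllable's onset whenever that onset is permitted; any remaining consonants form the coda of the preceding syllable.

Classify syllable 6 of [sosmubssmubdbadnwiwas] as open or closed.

closed

Nuclei (vowels): o, u, u, a, i, a → 6 syllables.
/o…u/ gap (V1→V2): /sm/ — entire cluster is a permitted onset → onset /sm/, coda ∅.
/u…u/ gap (V2→V3): cluster /bssm/ — the longest permitted-onset suffix is /sm/; onset = /sm/, preceding coda = /bs/.
/u…a/ gap (V3→V4): cluster /bdb/ — the longest permitted-onset suffix is /b/; onset = /b/, preceding coda = /bd/.
/a…i/ gap (V4→V5): /dnw/; trying suffixes from longest down, /nw/ is the first permitted one, so coda /d/ | onset /nw/.
/i…a/ gap (V5→V6): just /w/ — single C goes to the following onset.
So the parse is so.smubs.smubd.bad.nwi.was.
Syllable 6 is /was/ with coda /s/, so it is closed.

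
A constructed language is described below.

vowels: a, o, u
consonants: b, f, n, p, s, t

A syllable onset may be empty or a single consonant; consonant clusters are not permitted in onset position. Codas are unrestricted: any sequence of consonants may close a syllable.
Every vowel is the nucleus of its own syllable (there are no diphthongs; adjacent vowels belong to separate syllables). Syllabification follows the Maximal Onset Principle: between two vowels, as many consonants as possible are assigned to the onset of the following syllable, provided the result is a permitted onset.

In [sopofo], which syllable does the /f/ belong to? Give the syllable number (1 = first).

The vowels are o, o, o — 3 nuclei, so 3 syllables.
/o…o/ gap (V1→V2): /p/ → onset of the next syllable (single consonants are always licit onsets).
/o…o/ gap (V2→V3): just /f/ — single C goes to the following onset.
So the parse is so.po.fo.
The /f/ is in the onset of syllable 3 (/fo/).

3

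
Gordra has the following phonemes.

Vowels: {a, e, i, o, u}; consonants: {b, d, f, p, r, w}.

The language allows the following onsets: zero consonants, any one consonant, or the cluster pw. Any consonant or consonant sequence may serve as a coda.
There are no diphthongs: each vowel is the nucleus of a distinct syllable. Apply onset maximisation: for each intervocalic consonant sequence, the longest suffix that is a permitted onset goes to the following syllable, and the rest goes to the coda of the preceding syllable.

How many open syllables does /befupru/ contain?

The vowels are e, u, u — 3 nuclei, so 3 syllables.
Between /e/ (V1) and /u/ (V2): /f/ is a single consonant, so it becomes the next onset.
Between /u/ (V2) and /u/ (V3): /pr/; trying suffixes from longest down, /r/ is the first permitted one, so coda /p/ | onset /r/.
Result: be.fup.ru.
Classifying each syllable: /be/ (open), /fup/ (closed), /ru/ (open).
Open syllables: 2.

2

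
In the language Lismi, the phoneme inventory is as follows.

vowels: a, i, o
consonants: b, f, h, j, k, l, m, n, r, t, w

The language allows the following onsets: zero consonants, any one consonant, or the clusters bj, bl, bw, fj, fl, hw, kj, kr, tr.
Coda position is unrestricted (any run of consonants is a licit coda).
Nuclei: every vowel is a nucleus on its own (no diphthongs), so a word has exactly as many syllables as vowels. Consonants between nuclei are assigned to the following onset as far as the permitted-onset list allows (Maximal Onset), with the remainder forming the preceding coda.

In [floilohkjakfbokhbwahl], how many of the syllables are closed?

Nuclei (vowels): o, i, o, a, o, a → 6 syllables.
/o…i/ gap (V1→V2): hiatus — the boundary sits between the two vowels.
/i…o/ gap (V2→V3): /l/ is a single consonant, so it becomes the next onset.
/o…a/ gap (V3→V4): cluster /hkj/ — the longest permitted-onset suffix is /kj/; onset = /kj/, preceding coda = /h/.
/a…o/ gap (V4→V5): /kfb/ — longest licit onset from the right is /b/, leaving /kf/ as coda.
/o…a/ gap (V5→V6): /khbw/ — longest licit onset from the right is /bw/, leaving /kh/ as coda.
Putting it together: flo.i.loh.kjakf.bokh.bwahl.
Classifying each syllable: /flo/ (open), /i/ (open), /loh/ (closed), /kjakf/ (closed), /bokh/ (closed), /bwahl/ (closed).
Closed syllables: 4.

4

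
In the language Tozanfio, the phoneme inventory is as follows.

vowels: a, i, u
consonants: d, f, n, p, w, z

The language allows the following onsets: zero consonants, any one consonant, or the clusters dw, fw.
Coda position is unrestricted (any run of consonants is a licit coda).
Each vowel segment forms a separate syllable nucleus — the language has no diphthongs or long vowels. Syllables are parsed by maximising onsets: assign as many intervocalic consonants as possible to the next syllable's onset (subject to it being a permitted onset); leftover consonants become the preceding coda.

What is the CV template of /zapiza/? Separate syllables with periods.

CV.CV.CV

The vowels are a, i, a — 3 nuclei, so 3 syllables.
V1 /a/ – V2 /i/: /p/ is a single consonant, so it becomes the next onset.
V2 /i/ – V3 /a/: /z/ is a single consonant, so it becomes the next onset.
So the parse is za.pi.za.
Mapping each syllable to C/V: /za/ → CV, /pi/ → CV, /za/ → CV.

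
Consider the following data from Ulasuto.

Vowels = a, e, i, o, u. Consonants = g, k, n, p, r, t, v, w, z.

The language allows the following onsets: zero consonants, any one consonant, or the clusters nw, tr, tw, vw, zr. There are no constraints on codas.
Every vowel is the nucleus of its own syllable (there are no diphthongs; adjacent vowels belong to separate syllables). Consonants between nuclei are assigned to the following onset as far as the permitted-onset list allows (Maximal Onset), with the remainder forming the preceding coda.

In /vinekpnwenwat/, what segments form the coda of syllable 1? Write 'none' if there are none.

Vowels present: i, e, e, a; each is a nucleus, giving 4 syllables.
σ1/σ2 boundary: just /n/ — single C goes to the following onset.
σ2/σ3 boundary: /kpnw/ splits as /kp/ + /nw/ (/nw/ is the longest suffix that is a licit onset).
σ3/σ4 boundary: /nw/ is a licit onset in full, so it all attaches to the next syllable.
So the parse is vi.nekp.nwe.nwat.
Syllable 1 is /vi/: onset /v/, nucleus /i/, coda ∅.

none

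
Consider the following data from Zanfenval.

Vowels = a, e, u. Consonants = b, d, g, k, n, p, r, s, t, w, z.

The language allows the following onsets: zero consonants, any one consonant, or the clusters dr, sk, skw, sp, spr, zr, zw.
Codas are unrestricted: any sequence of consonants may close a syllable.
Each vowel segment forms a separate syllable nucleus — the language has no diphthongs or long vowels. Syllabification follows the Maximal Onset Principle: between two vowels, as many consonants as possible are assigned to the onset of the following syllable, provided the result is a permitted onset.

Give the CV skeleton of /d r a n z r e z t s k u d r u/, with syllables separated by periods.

CCVC.CCVCC.CCV.CCV

Nuclei (vowels): a, e, u, u → 4 syllables.
V1 /a/ – V2 /e/: /nzr/; trying suffixes from longest down, /zr/ is the first permitted one, so coda /n/ | onset /zr/.
V2 /e/ – V3 /u/: /ztsk/ — longest licit onset from the right is /sk/, leaving /zt/ as coda.
V3 /u/ – V4 /u/: /dr/ is a licit onset in full, so it all attaches to the next syllable.
Putting it together: dran.zrezt.sku.dru.
Mapping each syllable to C/V: /dran/ → CCVC, /zrezt/ → CCVCC, /sku/ → CCV, /dru/ → CCV.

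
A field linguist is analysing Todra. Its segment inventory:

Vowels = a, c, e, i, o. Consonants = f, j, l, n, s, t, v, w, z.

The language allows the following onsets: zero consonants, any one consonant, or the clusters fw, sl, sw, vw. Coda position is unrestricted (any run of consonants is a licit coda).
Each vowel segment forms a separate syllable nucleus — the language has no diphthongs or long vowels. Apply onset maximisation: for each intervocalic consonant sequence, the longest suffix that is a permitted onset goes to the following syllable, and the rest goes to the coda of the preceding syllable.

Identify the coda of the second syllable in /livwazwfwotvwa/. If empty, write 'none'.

Nuclei (vowels): i, a, o, a → 4 syllables.
σ1/σ2 boundary: cluster /vw/ — /vw/ is itself a permitted onset, so the whole cluster goes right; preceding coda = ∅.
σ2/σ3 boundary: cluster /zwfw/ — the longest permitted-onset suffix is /fw/; onset = /fw/, preceding coda = /zw/.
σ3/σ4 boundary: /tvw/; trying suffixes from longest down, /vw/ is the first permitted one, so coda /t/ | onset /vw/.
So the parse is li.vwazw.fwot.vwa.
Syllable 2 is /vwazw/: onset /vw/, nucleus /a/, coda /zw/.

zw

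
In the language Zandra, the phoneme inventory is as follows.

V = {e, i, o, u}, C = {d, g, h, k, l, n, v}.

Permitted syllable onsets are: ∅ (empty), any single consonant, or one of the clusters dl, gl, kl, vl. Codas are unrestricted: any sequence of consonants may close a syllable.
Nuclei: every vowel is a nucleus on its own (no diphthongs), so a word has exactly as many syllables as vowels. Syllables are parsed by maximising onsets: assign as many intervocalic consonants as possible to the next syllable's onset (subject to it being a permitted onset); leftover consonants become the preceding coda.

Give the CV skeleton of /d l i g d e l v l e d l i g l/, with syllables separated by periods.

Nuclei (vowels): i, e, e, i → 4 syllables.
/i…e/ gap (V1→V2): /gd/; trying suffixes from longest down, /d/ is the first permitted one, so coda /g/ | onset /d/.
/e…e/ gap (V2→V3): /lvl/; trying suffixes from longest down, /vl/ is the first permitted one, so coda /l/ | onset /vl/.
/e…i/ gap (V3→V4): /dl/ — entire cluster is a permitted onset → onset /dl/, coda ∅.
So the parse is dlig.del.vle.dligl.
Mapping each syllable to C/V: /dlig/ → CCVC, /del/ → CVC, /vle/ → CCV, /dligl/ → CCVCC.

CCVC.CVC.CCV.CCVCC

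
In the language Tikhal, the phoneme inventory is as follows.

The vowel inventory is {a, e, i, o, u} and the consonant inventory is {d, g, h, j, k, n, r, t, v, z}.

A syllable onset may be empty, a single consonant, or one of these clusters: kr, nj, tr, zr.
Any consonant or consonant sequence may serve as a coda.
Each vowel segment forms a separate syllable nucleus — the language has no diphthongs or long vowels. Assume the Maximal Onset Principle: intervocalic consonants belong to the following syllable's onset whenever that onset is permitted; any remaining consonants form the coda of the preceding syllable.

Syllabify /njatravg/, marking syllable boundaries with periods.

Vowels present: a, a; each is a nucleus, giving 2 syllables.
/a…a/ gap (V1→V2): /tr/ is a licit onset in full, so it all attaches to the next syllable.

nja.travg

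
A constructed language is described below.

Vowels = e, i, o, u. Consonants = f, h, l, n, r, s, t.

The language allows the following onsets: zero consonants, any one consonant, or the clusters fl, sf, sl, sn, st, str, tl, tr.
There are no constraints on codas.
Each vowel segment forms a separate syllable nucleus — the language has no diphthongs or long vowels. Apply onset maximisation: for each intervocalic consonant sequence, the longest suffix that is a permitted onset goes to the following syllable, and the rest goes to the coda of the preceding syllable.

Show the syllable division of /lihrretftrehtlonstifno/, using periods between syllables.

Nuclei (vowels): i, e, e, o, i, o → 6 syllables.
/i…e/ gap (V1→V2): /hrr/ — longest licit onset from the right is /r/, leaving /hr/ as coda.
/e…e/ gap (V2→V3): /tftr/ — longest licit onset from the right is /tr/, leaving /tf/ as coda.
/e…o/ gap (V3→V4): /htl/; trying suffixes from longest down, /tl/ is the first permitted one, so coda /h/ | onset /tl/.
/o…i/ gap (V4→V5): cluster /nst/ — the longest permitted-onset suffix is /st/; onset = /st/, preceding coda = /n/.
/i…o/ gap (V5→V6): /fn/ splits as /f/ + /n/ (/n/ is the longest suffix that is a licit onset).

lihr.retf.treh.tlon.stif.no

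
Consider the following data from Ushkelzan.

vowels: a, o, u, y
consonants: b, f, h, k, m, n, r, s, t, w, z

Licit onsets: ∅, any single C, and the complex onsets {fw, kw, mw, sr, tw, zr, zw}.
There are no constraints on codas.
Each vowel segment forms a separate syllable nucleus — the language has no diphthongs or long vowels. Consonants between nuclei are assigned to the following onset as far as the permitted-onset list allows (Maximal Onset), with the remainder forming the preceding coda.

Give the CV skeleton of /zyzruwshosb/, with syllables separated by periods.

The vowels are y, u, o — 3 nuclei, so 3 syllables.
/y…u/ gap (V1→V2): /zr/ — entire cluster is a permitted onset → onset /zr/, coda ∅.
/u…o/ gap (V2→V3): cluster /wsh/ — the longest permitted-onset suffix is /h/; onset = /h/, preceding coda = /ws/.
Result: zy.zruws.hosb.
Mapping each syllable to C/V: /zy/ → CV, /zruws/ → CCVCC, /hosb/ → CVCC.

CV.CCVCC.CVCC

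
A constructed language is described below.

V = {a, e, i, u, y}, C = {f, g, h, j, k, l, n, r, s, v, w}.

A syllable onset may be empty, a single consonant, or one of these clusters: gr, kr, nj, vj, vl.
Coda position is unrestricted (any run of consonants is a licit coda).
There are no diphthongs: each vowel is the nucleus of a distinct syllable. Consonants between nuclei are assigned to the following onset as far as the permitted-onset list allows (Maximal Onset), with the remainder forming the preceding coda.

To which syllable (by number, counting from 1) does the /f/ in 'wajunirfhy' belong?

Vowels present: a, u, i, y; each is a nucleus, giving 4 syllables.
/a…u/ gap (V1→V2): /j/ is a single consonant, so it becomes the next onset.
/u…i/ gap (V2→V3): /n/ → onset of the next syllable (single consonants are always licit onsets).
/i…y/ gap (V3→V4): /rfh/ — longest licit onset from the right is /h/, leaving /rf/ as coda.
Result: wa.ju.nirf.hy.
The /f/ is in the coda of syllable 3 (/nirf/).

3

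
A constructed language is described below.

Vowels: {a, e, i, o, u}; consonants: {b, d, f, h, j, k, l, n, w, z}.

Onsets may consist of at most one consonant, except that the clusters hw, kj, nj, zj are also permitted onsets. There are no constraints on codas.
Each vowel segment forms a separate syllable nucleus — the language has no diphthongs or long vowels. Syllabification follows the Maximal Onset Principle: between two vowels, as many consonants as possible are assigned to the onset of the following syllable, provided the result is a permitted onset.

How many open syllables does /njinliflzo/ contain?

1

The vowels are i, i, o — 3 nuclei, so 3 syllables.
V1 /i/ – V2 /i/: /nl/ — longest licit onset from the right is /l/, leaving /n/ as coda.
V2 /i/ – V3 /o/: /flz/ — longest licit onset from the right is /z/, leaving /fl/ as coda.
So the parse is njin.lifl.zo.
Classifying each syllable: /njin/ (closed), /lifl/ (closed), /zo/ (open).
Open syllables: 1.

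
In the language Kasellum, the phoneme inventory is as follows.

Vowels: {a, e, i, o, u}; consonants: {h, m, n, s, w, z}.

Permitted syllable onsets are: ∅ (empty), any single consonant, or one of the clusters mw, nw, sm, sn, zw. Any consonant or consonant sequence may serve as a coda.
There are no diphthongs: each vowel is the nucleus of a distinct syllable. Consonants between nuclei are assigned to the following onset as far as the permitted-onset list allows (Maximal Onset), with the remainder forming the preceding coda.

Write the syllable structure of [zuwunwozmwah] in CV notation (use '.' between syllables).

CV.CV.CCVC.CCVC

Vowels present: u, u, o, a; each is a nucleus, giving 4 syllables.
/u…u/ gap (V1→V2): /w/ → onset of the next syllable (single consonants are always licit onsets).
/u…o/ gap (V2→V3): cluster /nw/ — /nw/ is itself a permitted onset, so the whole cluster goes right; preceding coda = ∅.
/o…a/ gap (V3→V4): /zmw/ — longest licit onset from the right is /mw/, leaving /z/ as coda.
Putting it together: zu.wu.nwoz.mwah.
Mapping each syllable to C/V: /zu/ → CV, /wu/ → CV, /nwoz/ → CCVC, /mwah/ → CCVC.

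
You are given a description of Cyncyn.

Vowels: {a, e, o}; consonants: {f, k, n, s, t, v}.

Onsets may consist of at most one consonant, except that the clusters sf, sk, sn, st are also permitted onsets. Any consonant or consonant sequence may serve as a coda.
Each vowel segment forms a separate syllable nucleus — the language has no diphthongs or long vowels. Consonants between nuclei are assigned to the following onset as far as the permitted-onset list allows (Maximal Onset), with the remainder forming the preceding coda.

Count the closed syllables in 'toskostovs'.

1

Vowels present: o, o, o; each is a nucleus, giving 3 syllables.
V1 /o/ – V2 /o/: /sk/ — entire cluster is a permitted onset → onset /sk/, coda ∅.
V2 /o/ – V3 /o/: /st/ — entire cluster is a permitted onset → onset /st/, coda ∅.
Syllabification: to.sko.stovs.
Classifying each syllable: /to/ (open), /sko/ (open), /stovs/ (closed).
Closed syllables: 1.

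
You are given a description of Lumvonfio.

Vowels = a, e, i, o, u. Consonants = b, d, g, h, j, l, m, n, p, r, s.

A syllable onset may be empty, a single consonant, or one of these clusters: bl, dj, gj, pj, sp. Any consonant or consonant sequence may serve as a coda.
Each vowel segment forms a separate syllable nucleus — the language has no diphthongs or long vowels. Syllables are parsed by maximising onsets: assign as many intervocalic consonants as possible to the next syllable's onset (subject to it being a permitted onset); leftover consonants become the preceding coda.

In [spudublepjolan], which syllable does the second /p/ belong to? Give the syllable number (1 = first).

Nuclei (vowels): u, u, e, o, a → 5 syllables.
V1 /u/ – V2 /u/: /d/ → onset of the next syllable (single consonants are always licit onsets).
V2 /u/ – V3 /e/: cluster /bl/ — /bl/ is itself a permitted onset, so the whole cluster goes right; preceding coda = ∅.
V3 /e/ – V4 /o/: /pj/ is a licit onset in full, so it all attaches to the next syllable.
V4 /o/ – V5 /a/: /l/ → onset of the next syllable (single consonants are always licit onsets).
Putting it together: spu.du.ble.pjo.lan.
The second /p/ is in the onset of syllable 4 (/pjo/).

4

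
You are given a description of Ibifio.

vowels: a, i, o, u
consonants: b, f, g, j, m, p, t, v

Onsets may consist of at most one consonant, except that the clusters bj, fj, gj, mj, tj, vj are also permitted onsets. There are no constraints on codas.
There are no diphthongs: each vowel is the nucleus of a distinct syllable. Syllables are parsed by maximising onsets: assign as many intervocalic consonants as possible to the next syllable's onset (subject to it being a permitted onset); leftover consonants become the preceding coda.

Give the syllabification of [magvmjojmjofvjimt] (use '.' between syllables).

magv.mjoj.mjof.vjimt

Nuclei (vowels): a, o, o, i → 4 syllables.
/a…o/ gap (V1→V2): /gvmj/; trying suffixes from longest down, /mj/ is the first permitted one, so coda /gv/ | onset /mj/.
/o…o/ gap (V2→V3): cluster /jmj/ — the longest permitted-onset suffix is /mj/; onset = /mj/, preceding coda = /j/.
/o…i/ gap (V3→V4): /fvj/; trying suffixes from longest down, /vj/ is the first permitted one, so coda /f/ | onset /vj/.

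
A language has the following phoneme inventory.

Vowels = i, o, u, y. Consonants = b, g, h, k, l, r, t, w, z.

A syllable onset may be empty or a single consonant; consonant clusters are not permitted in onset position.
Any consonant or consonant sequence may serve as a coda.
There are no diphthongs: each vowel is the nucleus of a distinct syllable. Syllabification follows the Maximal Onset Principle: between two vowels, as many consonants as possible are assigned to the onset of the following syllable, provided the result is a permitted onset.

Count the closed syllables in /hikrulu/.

1

Vowels present: i, u, u; each is a nucleus, giving 3 syllables.
Between /i/ (V1) and /u/ (V2): cluster /kr/ — the longest permitted-onset suffix is /r/; onset = /r/, preceding coda = /k/.
Between /u/ (V2) and /u/ (V3): just /l/ — single C goes to the following onset.
Putting it together: hik.ru.lu.
Classifying each syllable: /hik/ (closed), /ru/ (open), /lu/ (open).
Closed syllables: 1.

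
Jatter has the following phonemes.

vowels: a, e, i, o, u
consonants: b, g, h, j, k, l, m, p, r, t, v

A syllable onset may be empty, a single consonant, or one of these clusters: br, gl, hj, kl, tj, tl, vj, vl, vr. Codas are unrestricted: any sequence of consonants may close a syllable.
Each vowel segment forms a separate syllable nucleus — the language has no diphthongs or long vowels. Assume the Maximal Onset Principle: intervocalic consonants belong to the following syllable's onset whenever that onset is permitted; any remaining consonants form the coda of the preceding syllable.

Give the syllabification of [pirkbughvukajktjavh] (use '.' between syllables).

Nuclei (vowels): i, u, u, a, a → 5 syllables.
σ1/σ2 boundary: cluster /rkb/ — the longest permitted-onset suffix is /b/; onset = /b/, preceding coda = /rk/.
σ2/σ3 boundary: /ghv/; trying suffixes from longest down, /v/ is the first permitted one, so coda /gh/ | onset /v/.
σ3/σ4 boundary: /k/ → onset of the next syllable (single consonants are always licit onsets).
σ4/σ5 boundary: /jktj/ splits as /jk/ + /tj/ (/tj/ is the longest suffix that is a licit onset).

pirk.bugh.vu.kajk.tjavh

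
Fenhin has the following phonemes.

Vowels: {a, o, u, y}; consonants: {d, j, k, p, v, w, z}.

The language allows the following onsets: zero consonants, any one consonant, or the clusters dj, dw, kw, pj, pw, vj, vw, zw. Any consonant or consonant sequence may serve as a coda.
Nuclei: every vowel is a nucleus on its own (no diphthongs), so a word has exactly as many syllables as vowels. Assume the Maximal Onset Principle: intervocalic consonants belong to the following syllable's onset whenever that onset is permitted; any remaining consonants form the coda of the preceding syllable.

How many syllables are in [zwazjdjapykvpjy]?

The vowels are a, a, y, y — 4 nuclei, so 4 syllables.

4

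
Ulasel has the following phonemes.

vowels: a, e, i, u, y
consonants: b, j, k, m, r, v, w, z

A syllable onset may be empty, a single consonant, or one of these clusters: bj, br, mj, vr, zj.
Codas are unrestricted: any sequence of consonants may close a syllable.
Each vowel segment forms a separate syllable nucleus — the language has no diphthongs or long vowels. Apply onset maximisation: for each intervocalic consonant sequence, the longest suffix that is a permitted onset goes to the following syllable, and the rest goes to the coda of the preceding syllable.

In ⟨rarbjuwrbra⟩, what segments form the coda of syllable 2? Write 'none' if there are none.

The vowels are a, u, a — 3 nuclei, so 3 syllables.
σ1/σ2 boundary: /rbj/; trying suffixes from longest down, /bj/ is the first permitted one, so coda /r/ | onset /bj/.
σ2/σ3 boundary: cluster /wrbr/ — the longest permitted-onset suffix is /br/; onset = /br/, preceding coda = /wr/.
Result: rar.bjuwr.bra.
Syllable 2 is /bjuwr/: onset /bj/, nucleus /u/, coda /wr/.

wr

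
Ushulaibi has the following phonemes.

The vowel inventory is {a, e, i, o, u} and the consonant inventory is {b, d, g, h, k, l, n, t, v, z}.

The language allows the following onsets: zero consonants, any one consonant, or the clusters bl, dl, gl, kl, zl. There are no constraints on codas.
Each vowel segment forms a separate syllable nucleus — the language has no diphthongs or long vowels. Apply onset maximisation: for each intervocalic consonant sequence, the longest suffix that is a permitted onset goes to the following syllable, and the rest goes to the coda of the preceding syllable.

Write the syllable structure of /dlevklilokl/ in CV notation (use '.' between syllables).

CCVC.CCV.CVCC

Nuclei (vowels): e, i, o → 3 syllables.
σ1/σ2 boundary: cluster /vkl/ — the longest permitted-onset suffix is /kl/; onset = /kl/, preceding coda = /v/.
σ2/σ3 boundary: just /l/ — single C goes to the following onset.
Syllabification: dlev.kli.lokl.
Mapping each syllable to C/V: /dlev/ → CCVC, /kli/ → CCV, /lokl/ → CVCC.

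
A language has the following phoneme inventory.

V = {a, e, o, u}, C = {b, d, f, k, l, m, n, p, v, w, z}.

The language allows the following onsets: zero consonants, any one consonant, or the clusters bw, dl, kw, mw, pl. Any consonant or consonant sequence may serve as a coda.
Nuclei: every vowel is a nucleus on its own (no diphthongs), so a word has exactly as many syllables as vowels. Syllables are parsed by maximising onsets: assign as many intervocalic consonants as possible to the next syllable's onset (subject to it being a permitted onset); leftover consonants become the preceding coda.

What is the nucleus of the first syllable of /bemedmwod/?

e

Vowels present: e, e, o; each is a nucleus, giving 3 syllables.
The first nucleus (vowel 1 from the left) is /e/.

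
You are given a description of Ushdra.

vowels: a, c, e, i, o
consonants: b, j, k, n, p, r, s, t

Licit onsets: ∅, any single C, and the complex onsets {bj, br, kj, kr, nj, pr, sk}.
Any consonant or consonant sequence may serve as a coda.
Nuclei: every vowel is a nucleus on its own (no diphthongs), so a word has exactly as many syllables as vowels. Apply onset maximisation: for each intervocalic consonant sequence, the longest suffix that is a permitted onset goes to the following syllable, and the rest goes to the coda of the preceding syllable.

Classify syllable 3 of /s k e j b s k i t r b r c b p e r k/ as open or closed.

The vowels are e, i, c, e — 4 nuclei, so 4 syllables.
V1 /e/ – V2 /i/: /jbsk/ — longest licit onset from the right is /sk/, leaving /jb/ as coda.
V2 /i/ – V3 /c/: /trbr/ — longest licit onset from the right is /br/, leaving /tr/ as coda.
V3 /c/ – V4 /e/: /bp/ — longest licit onset from the right is /p/, leaving /b/ as coda.
Putting it together: skejb.skitr.brcb.perk.
Syllable 3 is /brcb/ with coda /b/, so it is closed.

closed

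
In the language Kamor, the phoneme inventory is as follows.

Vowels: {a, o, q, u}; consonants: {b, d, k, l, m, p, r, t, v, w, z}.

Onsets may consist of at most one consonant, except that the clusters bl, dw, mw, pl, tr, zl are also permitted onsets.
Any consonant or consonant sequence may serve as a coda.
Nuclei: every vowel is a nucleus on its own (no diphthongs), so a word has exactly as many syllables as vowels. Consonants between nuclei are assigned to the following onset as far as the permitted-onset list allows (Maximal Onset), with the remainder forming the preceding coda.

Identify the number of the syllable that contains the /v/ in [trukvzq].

1

Nuclei (vowels): u, q → 2 syllables.
σ1/σ2 boundary: /kvz/ — longest licit onset from the right is /z/, leaving /kv/ as coda.
Result: trukv.zq.
The /v/ is in the coda of syllable 1 (/trukv/).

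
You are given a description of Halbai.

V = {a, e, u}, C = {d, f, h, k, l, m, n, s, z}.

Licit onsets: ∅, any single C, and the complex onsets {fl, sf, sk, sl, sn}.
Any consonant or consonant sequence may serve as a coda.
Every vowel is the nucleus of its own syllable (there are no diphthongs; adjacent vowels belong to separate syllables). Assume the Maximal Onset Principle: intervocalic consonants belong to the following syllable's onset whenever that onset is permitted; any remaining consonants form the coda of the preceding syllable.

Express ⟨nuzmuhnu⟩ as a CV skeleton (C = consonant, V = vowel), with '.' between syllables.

CVC.CVC.CV

Vowels present: u, u, u; each is a nucleus, giving 3 syllables.
V1 /u/ – V2 /u/: /zm/; trying suffixes from longest down, /m/ is the first permitted one, so coda /z/ | onset /m/.
V2 /u/ – V3 /u/: /hn/ splits as /h/ + /n/ (/n/ is the longest suffix that is a licit onset).
Syllabification: nuz.muh.nu.
Mapping each syllable to C/V: /nuz/ → CVC, /muh/ → CVC, /nu/ → CV.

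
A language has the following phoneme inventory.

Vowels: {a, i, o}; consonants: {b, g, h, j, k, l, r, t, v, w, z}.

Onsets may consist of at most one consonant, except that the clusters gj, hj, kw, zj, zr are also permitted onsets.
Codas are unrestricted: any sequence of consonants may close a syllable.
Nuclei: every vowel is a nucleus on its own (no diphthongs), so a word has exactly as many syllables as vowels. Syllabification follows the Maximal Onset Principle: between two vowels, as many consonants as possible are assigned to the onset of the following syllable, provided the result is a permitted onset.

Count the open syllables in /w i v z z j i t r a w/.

Vowels present: i, i, a; each is a nucleus, giving 3 syllables.
V1 /i/ – V2 /i/: cluster /vzzj/ — the longest permitted-onset suffix is /zj/; onset = /zj/, preceding coda = /vz/.
V2 /i/ – V3 /a/: /tr/; trying suffixes from longest down, /r/ is the first permitted one, so coda /t/ | onset /r/.
Result: wivz.zjit.raw.
Classifying each syllable: /wivz/ (closed), /zjit/ (closed), /raw/ (closed).
Open syllables: 0.

0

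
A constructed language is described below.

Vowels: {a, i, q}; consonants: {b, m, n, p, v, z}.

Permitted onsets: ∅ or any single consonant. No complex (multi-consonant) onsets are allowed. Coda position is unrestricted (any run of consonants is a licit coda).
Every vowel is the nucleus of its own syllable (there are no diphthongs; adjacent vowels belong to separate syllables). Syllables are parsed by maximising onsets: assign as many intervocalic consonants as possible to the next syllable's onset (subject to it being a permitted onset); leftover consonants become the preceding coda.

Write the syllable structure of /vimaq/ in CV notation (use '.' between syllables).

Nuclei (vowels): i, a, q → 3 syllables.
Between /i/ (V1) and /a/ (V2): /m/ is a single consonant, so it becomes the next onset.
Between /a/ (V2) and /q/ (V3): nothing intervenes; syllable break is V.V.
So the parse is vi.ma.q.
Mapping each syllable to C/V: /vi/ → CV, /ma/ → CV, /q/ → V.

CV.CV.V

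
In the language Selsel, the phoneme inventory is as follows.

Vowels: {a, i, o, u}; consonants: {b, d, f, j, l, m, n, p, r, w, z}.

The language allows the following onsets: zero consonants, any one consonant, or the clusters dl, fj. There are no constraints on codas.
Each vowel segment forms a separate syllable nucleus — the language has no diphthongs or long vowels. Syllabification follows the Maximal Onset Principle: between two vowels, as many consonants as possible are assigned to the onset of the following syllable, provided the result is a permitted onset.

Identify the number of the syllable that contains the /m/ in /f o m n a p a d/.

Nuclei (vowels): o, a, a → 3 syllables.
V1 /o/ – V2 /a/: /mn/ — longest licit onset from the right is /n/, leaving /m/ as coda.
V2 /a/ – V3 /a/: /p/ is a single consonant, so it becomes the next onset.
Putting it together: fom.na.pad.
The /m/ is in the coda of syllable 1 (/fom/).

1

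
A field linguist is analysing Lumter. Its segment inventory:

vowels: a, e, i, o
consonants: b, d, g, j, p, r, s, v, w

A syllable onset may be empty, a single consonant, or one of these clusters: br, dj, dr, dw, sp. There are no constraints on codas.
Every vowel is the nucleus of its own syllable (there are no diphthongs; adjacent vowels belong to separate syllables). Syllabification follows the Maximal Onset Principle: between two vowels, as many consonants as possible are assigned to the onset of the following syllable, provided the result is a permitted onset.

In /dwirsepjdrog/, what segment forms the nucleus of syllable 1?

The vowels are i, e, o — 3 nuclei, so 3 syllables.
The first nucleus (vowel 1 from the left) is /i/.

i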